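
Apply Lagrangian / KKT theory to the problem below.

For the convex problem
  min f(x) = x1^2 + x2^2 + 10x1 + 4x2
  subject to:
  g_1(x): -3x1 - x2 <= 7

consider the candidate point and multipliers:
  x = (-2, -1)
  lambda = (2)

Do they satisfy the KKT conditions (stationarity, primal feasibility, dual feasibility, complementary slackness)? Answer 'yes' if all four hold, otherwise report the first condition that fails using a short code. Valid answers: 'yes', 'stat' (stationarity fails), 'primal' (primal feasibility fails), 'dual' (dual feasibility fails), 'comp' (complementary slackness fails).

Gradient of f: grad f(x) = Q x + c = (6, 2)
Constraint values g_i(x) = a_i^T x - b_i:
  g_1((-2, -1)) = 0
Stationarity residual: grad f(x) + sum_i lambda_i a_i = (0, 0)
  -> stationarity OK
Primal feasibility (all g_i <= 0): OK
Dual feasibility (all lambda_i >= 0): OK
Complementary slackness (lambda_i * g_i(x) = 0 for all i): OK

Verdict: yes, KKT holds.

yes


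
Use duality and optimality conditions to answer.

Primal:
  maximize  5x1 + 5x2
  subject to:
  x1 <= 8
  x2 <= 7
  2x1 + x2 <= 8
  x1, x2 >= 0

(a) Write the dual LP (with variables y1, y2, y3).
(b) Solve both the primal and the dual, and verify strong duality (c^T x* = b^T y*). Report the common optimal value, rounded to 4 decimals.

The standard primal-dual pair for 'max c^T x s.t. A x <= b, x >= 0' is:
  Dual:  min b^T y  s.t.  A^T y >= c,  y >= 0.

So the dual LP is:
  minimize  8y1 + 7y2 + 8y3
  subject to:
    y1 + 2y3 >= 5
    y2 + y3 >= 5
    y1, y2, y3 >= 0

Solving the primal: x* = (0.5, 7).
  primal value c^T x* = 37.5.
Solving the dual: y* = (0, 2.5, 2.5).
  dual value b^T y* = 37.5.
Strong duality: c^T x* = b^T y*. Confirmed.

37.5


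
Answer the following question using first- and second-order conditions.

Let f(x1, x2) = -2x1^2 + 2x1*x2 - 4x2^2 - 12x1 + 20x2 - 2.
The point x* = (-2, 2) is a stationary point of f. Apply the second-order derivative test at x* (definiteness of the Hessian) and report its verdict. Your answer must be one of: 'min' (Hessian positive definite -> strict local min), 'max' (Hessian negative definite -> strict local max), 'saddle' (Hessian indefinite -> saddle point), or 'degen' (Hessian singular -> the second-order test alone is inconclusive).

Compute the Hessian H = grad^2 f:
  H = [[-4, 2], [2, -8]]
Verify stationarity: grad f(x*) = H x* + g = (0, 0).
Eigenvalues of H: -8.8284, -3.1716.
Both eigenvalues < 0, so H is negative definite -> x* is a strict local max.

max


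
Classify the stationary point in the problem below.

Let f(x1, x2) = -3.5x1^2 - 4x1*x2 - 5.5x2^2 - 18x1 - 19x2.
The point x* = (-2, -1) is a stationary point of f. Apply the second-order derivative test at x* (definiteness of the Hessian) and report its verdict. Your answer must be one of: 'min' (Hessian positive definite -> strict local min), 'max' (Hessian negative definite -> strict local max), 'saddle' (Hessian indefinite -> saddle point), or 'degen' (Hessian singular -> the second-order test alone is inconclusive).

Compute the Hessian H = grad^2 f:
  H = [[-7, -4], [-4, -11]]
Verify stationarity: grad f(x*) = H x* + g = (0, 0).
Eigenvalues of H: -13.4721, -4.5279.
Both eigenvalues < 0, so H is negative definite -> x* is a strict local max.

max


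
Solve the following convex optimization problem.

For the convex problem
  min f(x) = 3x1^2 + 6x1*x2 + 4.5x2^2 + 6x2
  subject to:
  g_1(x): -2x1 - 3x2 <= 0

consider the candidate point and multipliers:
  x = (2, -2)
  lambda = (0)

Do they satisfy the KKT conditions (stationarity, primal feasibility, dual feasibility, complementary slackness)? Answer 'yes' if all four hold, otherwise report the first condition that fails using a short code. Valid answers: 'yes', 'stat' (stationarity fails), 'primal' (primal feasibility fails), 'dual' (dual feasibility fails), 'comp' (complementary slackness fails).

Gradient of f: grad f(x) = Q x + c = (0, 0)
Constraint values g_i(x) = a_i^T x - b_i:
  g_1((2, -2)) = 2
Stationarity residual: grad f(x) + sum_i lambda_i a_i = (0, 0)
  -> stationarity OK
Primal feasibility (all g_i <= 0): FAILS
Dual feasibility (all lambda_i >= 0): OK
Complementary slackness (lambda_i * g_i(x) = 0 for all i): OK

Verdict: the first failing condition is primal_feasibility -> primal.

primal


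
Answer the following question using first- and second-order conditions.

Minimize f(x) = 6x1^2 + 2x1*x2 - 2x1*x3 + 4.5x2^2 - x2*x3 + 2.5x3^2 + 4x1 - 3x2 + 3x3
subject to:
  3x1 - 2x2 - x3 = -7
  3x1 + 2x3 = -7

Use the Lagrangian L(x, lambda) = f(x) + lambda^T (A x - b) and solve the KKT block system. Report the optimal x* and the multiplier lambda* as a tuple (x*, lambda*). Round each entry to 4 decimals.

Form the Lagrangian:
  L(x, lambda) = (1/2) x^T Q x + c^T x + lambda^T (A x - b)
Stationarity (grad_x L = 0): Q x + c + A^T lambda = 0.
Primal feasibility: A x = b.

This gives the KKT block system:
  [ Q   A^T ] [ x     ]   [-c ]
  [ A    0  ] [ lambda ] = [ b ]

Solving the linear system:
  x*      = (-1.7509, 1.3106, -0.8737)
  lambda* = (3.0835, 1.1304)
  f(x*)   = 7.9707

x* = (-1.7509, 1.3106, -0.8737), lambda* = (3.0835, 1.1304)


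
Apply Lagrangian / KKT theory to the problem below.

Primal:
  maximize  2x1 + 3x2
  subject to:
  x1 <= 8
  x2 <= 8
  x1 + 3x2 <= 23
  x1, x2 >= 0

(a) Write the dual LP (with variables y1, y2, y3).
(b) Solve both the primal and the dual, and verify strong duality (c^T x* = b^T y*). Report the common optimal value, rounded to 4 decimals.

The standard primal-dual pair for 'max c^T x s.t. A x <= b, x >= 0' is:
  Dual:  min b^T y  s.t.  A^T y >= c,  y >= 0.

So the dual LP is:
  minimize  8y1 + 8y2 + 23y3
  subject to:
    y1 + y3 >= 2
    y2 + 3y3 >= 3
    y1, y2, y3 >= 0

Solving the primal: x* = (8, 5).
  primal value c^T x* = 31.
Solving the dual: y* = (1, 0, 1).
  dual value b^T y* = 31.
Strong duality: c^T x* = b^T y*. Confirmed.

31


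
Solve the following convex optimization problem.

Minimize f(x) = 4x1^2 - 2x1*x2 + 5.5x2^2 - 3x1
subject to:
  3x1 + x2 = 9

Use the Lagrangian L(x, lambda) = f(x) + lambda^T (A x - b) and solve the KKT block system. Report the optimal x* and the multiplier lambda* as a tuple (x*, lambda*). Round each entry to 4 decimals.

Form the Lagrangian:
  L(x, lambda) = (1/2) x^T Q x + c^T x + lambda^T (A x - b)
Stationarity (grad_x L = 0): Q x + c + A^T lambda = 0.
Primal feasibility: A x = b.

This gives the KKT block system:
  [ Q   A^T ] [ x     ]   [-c ]
  [ A    0  ] [ lambda ] = [ b ]

Solving the linear system:
  x*      = (2.6723, 0.9832)
  lambda* = (-5.4706)
  f(x*)   = 20.6092

x* = (2.6723, 0.9832), lambda* = (-5.4706)


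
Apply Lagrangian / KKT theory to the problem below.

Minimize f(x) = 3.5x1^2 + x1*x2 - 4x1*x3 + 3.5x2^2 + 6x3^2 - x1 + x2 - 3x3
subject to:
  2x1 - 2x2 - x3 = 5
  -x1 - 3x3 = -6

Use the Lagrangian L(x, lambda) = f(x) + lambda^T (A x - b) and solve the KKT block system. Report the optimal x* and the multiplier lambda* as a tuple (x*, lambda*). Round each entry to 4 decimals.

Form the Lagrangian:
  L(x, lambda) = (1/2) x^T Q x + c^T x + lambda^T (A x - b)
Stationarity (grad_x L = 0): Q x + c + A^T lambda = 0.
Primal feasibility: A x = b.

This gives the KKT block system:
  [ Q   A^T ] [ x     ]   [-c ]
  [ A    0  ] [ lambda ] = [ b ]

Solving the linear system:
  x*      = (2.0522, -1.1057, 1.3159)
  lambda* = (-2.3439, 2.3086)
  f(x*)   = 9.2327

x* = (2.0522, -1.1057, 1.3159), lambda* = (-2.3439, 2.3086)


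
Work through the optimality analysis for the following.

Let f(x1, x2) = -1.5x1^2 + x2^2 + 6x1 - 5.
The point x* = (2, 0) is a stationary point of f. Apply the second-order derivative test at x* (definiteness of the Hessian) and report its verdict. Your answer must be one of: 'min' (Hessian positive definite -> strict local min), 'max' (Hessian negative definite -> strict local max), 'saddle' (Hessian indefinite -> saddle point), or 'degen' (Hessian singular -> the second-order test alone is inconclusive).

Compute the Hessian H = grad^2 f:
  H = [[-3, 0], [0, 2]]
Verify stationarity: grad f(x*) = H x* + g = (0, 0).
Eigenvalues of H: -3, 2.
Eigenvalues have mixed signs, so H is indefinite -> x* is a saddle point.

saddle


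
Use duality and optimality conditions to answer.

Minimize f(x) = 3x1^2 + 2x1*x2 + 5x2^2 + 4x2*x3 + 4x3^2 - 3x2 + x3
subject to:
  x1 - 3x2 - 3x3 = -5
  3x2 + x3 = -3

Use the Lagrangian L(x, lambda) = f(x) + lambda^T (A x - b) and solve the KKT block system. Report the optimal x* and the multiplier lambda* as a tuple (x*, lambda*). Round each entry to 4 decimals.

Form the Lagrangian:
  L(x, lambda) = (1/2) x^T Q x + c^T x + lambda^T (A x - b)
Stationarity (grad_x L = 0): Q x + c + A^T lambda = 0.
Primal feasibility: A x = b.

This gives the KKT block system:
  [ Q   A^T ] [ x     ]   [-c ]
  [ A    0  ] [ lambda ] = [ b ]

Solving the linear system:
  x*      = (-1.28, -2.12, 3.36)
  lambda* = (11.92, 16.36)
  f(x*)   = 59.2

x* = (-1.28, -2.12, 3.36), lambda* = (11.92, 16.36)


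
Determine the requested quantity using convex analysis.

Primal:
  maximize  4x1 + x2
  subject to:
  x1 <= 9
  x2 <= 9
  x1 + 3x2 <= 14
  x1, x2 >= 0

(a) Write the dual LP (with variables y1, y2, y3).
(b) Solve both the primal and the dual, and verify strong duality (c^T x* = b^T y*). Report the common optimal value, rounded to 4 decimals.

The standard primal-dual pair for 'max c^T x s.t. A x <= b, x >= 0' is:
  Dual:  min b^T y  s.t.  A^T y >= c,  y >= 0.

So the dual LP is:
  minimize  9y1 + 9y2 + 14y3
  subject to:
    y1 + y3 >= 4
    y2 + 3y3 >= 1
    y1, y2, y3 >= 0

Solving the primal: x* = (9, 1.6667).
  primal value c^T x* = 37.6667.
Solving the dual: y* = (3.6667, 0, 0.3333).
  dual value b^T y* = 37.6667.
Strong duality: c^T x* = b^T y*. Confirmed.

37.6667


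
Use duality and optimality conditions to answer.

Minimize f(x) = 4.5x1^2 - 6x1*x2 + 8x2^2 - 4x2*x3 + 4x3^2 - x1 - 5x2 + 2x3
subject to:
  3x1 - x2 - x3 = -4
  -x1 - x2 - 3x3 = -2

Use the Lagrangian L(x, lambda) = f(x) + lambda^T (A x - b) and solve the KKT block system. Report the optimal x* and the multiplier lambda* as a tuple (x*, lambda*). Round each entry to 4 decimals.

Form the Lagrangian:
  L(x, lambda) = (1/2) x^T Q x + c^T x + lambda^T (A x - b)
Stationarity (grad_x L = 0): Q x + c + A^T lambda = 0.
Primal feasibility: A x = b.

This gives the KKT block system:
  [ Q   A^T ] [ x     ]   [-c ]
  [ A    0  ] [ lambda ] = [ b ]

Solving the linear system:
  x*      = (-0.9024, 0.4881, 0.8048)
  lambda* = (4.2636, 0.7408)
  f(x*)   = 9.3037

x* = (-0.9024, 0.4881, 0.8048), lambda* = (4.2636, 0.7408)


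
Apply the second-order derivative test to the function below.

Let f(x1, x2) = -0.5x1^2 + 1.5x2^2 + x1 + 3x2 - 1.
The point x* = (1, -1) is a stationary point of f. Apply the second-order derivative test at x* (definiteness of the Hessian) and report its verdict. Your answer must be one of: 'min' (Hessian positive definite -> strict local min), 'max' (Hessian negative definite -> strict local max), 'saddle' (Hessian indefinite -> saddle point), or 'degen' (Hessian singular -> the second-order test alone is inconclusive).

Compute the Hessian H = grad^2 f:
  H = [[-1, 0], [0, 3]]
Verify stationarity: grad f(x*) = H x* + g = (0, 0).
Eigenvalues of H: -1, 3.
Eigenvalues have mixed signs, so H is indefinite -> x* is a saddle point.

saddle


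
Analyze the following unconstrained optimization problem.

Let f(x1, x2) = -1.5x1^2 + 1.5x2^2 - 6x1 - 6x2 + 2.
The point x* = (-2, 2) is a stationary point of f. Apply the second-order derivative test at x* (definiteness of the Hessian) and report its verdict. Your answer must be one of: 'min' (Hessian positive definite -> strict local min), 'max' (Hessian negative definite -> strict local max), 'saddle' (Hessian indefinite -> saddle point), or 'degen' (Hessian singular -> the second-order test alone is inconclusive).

Compute the Hessian H = grad^2 f:
  H = [[-3, 0], [0, 3]]
Verify stationarity: grad f(x*) = H x* + g = (0, 0).
Eigenvalues of H: -3, 3.
Eigenvalues have mixed signs, so H is indefinite -> x* is a saddle point.

saddle


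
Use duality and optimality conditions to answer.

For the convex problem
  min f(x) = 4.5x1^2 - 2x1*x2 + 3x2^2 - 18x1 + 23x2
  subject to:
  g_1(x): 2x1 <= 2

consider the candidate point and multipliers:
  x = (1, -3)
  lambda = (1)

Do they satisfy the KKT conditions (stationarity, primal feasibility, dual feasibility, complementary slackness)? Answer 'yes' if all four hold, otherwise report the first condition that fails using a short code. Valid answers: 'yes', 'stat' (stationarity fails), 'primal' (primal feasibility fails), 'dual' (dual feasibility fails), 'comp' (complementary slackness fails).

Gradient of f: grad f(x) = Q x + c = (-3, 3)
Constraint values g_i(x) = a_i^T x - b_i:
  g_1((1, -3)) = 0
Stationarity residual: grad f(x) + sum_i lambda_i a_i = (-1, 3)
  -> stationarity FAILS
Primal feasibility (all g_i <= 0): OK
Dual feasibility (all lambda_i >= 0): OK
Complementary slackness (lambda_i * g_i(x) = 0 for all i): OK

Verdict: the first failing condition is stationarity -> stat.

stat


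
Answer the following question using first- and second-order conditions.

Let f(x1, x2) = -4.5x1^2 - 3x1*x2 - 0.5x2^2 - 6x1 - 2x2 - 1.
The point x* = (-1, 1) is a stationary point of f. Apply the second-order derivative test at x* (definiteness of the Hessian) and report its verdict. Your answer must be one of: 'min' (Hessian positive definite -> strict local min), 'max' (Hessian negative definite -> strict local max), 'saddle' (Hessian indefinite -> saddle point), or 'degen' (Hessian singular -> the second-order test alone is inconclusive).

Compute the Hessian H = grad^2 f:
  H = [[-9, -3], [-3, -1]]
Verify stationarity: grad f(x*) = H x* + g = (0, 0).
Eigenvalues of H: -10, 0.
H has a zero eigenvalue (singular; negative semidefinite but not definite), so H is neither positive definite, negative definite, nor indefinite. The second-order test alone is inconclusive -> degen.
(Indeed, f is constant along the null direction of H through x*, so x* is not a strict local extremum.)

degen


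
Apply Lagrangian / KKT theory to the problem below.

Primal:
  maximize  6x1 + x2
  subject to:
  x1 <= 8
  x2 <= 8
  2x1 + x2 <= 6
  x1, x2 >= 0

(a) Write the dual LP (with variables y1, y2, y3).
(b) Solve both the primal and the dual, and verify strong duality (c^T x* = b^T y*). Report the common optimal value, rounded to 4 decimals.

The standard primal-dual pair for 'max c^T x s.t. A x <= b, x >= 0' is:
  Dual:  min b^T y  s.t.  A^T y >= c,  y >= 0.

So the dual LP is:
  minimize  8y1 + 8y2 + 6y3
  subject to:
    y1 + 2y3 >= 6
    y2 + y3 >= 1
    y1, y2, y3 >= 0

Solving the primal: x* = (3, 0).
  primal value c^T x* = 18.
Solving the dual: y* = (0, 0, 3).
  dual value b^T y* = 18.
Strong duality: c^T x* = b^T y*. Confirmed.

18


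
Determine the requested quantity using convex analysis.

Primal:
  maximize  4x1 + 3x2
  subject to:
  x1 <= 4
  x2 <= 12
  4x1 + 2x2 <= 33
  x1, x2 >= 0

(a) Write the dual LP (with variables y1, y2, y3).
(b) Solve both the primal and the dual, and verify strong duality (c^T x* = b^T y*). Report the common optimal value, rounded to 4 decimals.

The standard primal-dual pair for 'max c^T x s.t. A x <= b, x >= 0' is:
  Dual:  min b^T y  s.t.  A^T y >= c,  y >= 0.

So the dual LP is:
  minimize  4y1 + 12y2 + 33y3
  subject to:
    y1 + 4y3 >= 4
    y2 + 2y3 >= 3
    y1, y2, y3 >= 0

Solving the primal: x* = (2.25, 12).
  primal value c^T x* = 45.
Solving the dual: y* = (0, 1, 1).
  dual value b^T y* = 45.
Strong duality: c^T x* = b^T y*. Confirmed.

45


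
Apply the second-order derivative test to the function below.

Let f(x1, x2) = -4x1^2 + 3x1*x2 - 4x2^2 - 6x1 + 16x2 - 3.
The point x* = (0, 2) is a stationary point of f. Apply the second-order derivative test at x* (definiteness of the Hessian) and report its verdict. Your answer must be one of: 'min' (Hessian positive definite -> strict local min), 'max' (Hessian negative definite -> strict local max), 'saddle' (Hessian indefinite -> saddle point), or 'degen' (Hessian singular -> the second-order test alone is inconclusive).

Compute the Hessian H = grad^2 f:
  H = [[-8, 3], [3, -8]]
Verify stationarity: grad f(x*) = H x* + g = (0, 0).
Eigenvalues of H: -11, -5.
Both eigenvalues < 0, so H is negative definite -> x* is a strict local max.

max


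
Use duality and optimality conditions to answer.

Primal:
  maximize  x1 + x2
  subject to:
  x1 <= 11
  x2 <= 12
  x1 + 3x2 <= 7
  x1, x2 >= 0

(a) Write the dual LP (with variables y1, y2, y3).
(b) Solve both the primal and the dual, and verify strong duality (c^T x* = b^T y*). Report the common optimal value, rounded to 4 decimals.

The standard primal-dual pair for 'max c^T x s.t. A x <= b, x >= 0' is:
  Dual:  min b^T y  s.t.  A^T y >= c,  y >= 0.

So the dual LP is:
  minimize  11y1 + 12y2 + 7y3
  subject to:
    y1 + y3 >= 1
    y2 + 3y3 >= 1
    y1, y2, y3 >= 0

Solving the primal: x* = (7, 0).
  primal value c^T x* = 7.
Solving the dual: y* = (0, 0, 1).
  dual value b^T y* = 7.
Strong duality: c^T x* = b^T y*. Confirmed.

7


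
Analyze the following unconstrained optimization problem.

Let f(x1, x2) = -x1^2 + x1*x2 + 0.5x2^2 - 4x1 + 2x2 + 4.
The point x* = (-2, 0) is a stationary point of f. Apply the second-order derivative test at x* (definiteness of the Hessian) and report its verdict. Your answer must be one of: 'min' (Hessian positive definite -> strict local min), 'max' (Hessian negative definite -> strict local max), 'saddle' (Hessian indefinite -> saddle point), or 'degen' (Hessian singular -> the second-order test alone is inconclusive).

Compute the Hessian H = grad^2 f:
  H = [[-2, 1], [1, 1]]
Verify stationarity: grad f(x*) = H x* + g = (0, 0).
Eigenvalues of H: -2.3028, 1.3028.
Eigenvalues have mixed signs, so H is indefinite -> x* is a saddle point.

saddle


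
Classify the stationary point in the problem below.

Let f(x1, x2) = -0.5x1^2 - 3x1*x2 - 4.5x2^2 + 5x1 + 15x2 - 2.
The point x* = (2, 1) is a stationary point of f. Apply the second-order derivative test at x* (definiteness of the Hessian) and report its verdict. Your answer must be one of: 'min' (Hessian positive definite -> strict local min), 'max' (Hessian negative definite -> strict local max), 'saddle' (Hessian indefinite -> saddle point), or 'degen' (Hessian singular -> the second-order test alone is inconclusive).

Compute the Hessian H = grad^2 f:
  H = [[-1, -3], [-3, -9]]
Verify stationarity: grad f(x*) = H x* + g = (0, 0).
Eigenvalues of H: -10, 0.
H has a zero eigenvalue (singular; negative semidefinite but not definite), so H is neither positive definite, negative definite, nor indefinite. The second-order test alone is inconclusive -> degen.
(Indeed, f is constant along the null direction of H through x*, so x* is not a strict local extremum.)

degen


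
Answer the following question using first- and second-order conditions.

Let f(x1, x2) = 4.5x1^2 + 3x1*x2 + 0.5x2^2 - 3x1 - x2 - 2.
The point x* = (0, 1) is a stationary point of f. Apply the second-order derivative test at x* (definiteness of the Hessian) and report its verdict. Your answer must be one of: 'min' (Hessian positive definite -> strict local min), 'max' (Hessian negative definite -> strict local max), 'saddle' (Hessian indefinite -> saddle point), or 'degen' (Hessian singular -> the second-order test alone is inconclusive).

Compute the Hessian H = grad^2 f:
  H = [[9, 3], [3, 1]]
Verify stationarity: grad f(x*) = H x* + g = (0, 0).
Eigenvalues of H: 0, 10.
H has a zero eigenvalue (singular; positive semidefinite but not definite), so H is neither positive definite, negative definite, nor indefinite. The second-order test alone is inconclusive -> degen.
(Indeed, f is constant along the null direction of H through x*, so x* is not a strict local extremum.)

degen


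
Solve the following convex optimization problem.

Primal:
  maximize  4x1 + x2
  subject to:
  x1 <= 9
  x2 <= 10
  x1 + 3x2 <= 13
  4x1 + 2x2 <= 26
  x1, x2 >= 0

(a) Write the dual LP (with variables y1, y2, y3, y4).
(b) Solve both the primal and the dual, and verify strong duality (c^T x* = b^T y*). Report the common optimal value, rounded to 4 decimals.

The standard primal-dual pair for 'max c^T x s.t. A x <= b, x >= 0' is:
  Dual:  min b^T y  s.t.  A^T y >= c,  y >= 0.

So the dual LP is:
  minimize  9y1 + 10y2 + 13y3 + 26y4
  subject to:
    y1 + y3 + 4y4 >= 4
    y2 + 3y3 + 2y4 >= 1
    y1, y2, y3, y4 >= 0

Solving the primal: x* = (6.5, 0).
  primal value c^T x* = 26.
Solving the dual: y* = (0, 0, 0, 1).
  dual value b^T y* = 26.
Strong duality: c^T x* = b^T y*. Confirmed.

26


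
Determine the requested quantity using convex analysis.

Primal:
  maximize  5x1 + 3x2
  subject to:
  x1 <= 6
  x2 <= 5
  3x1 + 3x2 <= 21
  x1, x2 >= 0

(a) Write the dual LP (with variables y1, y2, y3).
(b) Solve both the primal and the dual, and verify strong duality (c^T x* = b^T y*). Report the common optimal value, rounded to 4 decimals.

The standard primal-dual pair for 'max c^T x s.t. A x <= b, x >= 0' is:
  Dual:  min b^T y  s.t.  A^T y >= c,  y >= 0.

So the dual LP is:
  minimize  6y1 + 5y2 + 21y3
  subject to:
    y1 + 3y3 >= 5
    y2 + 3y3 >= 3
    y1, y2, y3 >= 0

Solving the primal: x* = (6, 1).
  primal value c^T x* = 33.
Solving the dual: y* = (2, 0, 1).
  dual value b^T y* = 33.
Strong duality: c^T x* = b^T y*. Confirmed.

33


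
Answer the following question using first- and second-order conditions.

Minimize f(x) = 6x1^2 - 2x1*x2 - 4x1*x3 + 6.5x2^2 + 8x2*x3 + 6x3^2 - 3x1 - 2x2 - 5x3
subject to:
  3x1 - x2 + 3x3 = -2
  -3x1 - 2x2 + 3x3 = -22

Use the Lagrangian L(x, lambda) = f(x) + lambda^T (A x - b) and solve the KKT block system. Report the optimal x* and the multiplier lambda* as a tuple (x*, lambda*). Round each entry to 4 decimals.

Form the Lagrangian:
  L(x, lambda) = (1/2) x^T Q x + c^T x + lambda^T (A x - b)
Stationarity (grad_x L = 0): Q x + c + A^T lambda = 0.
Primal feasibility: A x = b.

This gives the KKT block system:
  [ Q   A^T ] [ x     ]   [-c ]
  [ A    0  ] [ lambda ] = [ b ]

Solving the linear system:
  x*      = (2.7965, 3.2208, -2.3896)
  lambda* = (-2.43, 8.7951)
  f(x*)   = 92.8745

x* = (2.7965, 3.2208, -2.3896), lambda* = (-2.43, 8.7951)


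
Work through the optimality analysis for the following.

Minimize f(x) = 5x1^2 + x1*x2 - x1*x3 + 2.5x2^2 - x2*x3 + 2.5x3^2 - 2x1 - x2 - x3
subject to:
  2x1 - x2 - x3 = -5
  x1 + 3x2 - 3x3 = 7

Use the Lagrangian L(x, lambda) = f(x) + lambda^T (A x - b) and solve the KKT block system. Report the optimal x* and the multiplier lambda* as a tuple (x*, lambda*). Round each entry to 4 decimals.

Form the Lagrangian:
  L(x, lambda) = (1/2) x^T Q x + c^T x + lambda^T (A x - b)
Stationarity (grad_x L = 0): Q x + c + A^T lambda = 0.
Primal feasibility: A x = b.

This gives the KKT block system:
  [ Q   A^T ] [ x     ]   [-c ]
  [ A    0  ] [ lambda ] = [ b ]

Solving the linear system:
  x*      = (-0.9057, 2.9119, 0.2767)
  lambda* = (5.3774, -2.3333)
  f(x*)   = 20.9214

x* = (-0.9057, 2.9119, 0.2767), lambda* = (5.3774, -2.3333)


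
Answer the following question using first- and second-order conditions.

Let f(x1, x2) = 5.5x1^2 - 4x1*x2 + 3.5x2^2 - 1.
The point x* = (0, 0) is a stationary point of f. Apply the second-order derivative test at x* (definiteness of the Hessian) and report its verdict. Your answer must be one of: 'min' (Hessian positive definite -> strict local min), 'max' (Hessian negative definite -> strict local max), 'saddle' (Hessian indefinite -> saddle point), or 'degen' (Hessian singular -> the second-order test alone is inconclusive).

Compute the Hessian H = grad^2 f:
  H = [[11, -4], [-4, 7]]
Verify stationarity: grad f(x*) = H x* + g = (0, 0).
Eigenvalues of H: 4.5279, 13.4721.
Both eigenvalues > 0, so H is positive definite -> x* is a strict local min.

min


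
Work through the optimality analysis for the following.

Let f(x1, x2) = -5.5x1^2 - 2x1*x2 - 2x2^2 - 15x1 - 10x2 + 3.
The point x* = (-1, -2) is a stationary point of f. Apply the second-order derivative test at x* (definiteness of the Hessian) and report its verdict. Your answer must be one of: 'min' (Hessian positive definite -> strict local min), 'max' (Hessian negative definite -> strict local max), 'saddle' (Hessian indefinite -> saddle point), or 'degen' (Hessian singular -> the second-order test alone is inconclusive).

Compute the Hessian H = grad^2 f:
  H = [[-11, -2], [-2, -4]]
Verify stationarity: grad f(x*) = H x* + g = (0, 0).
Eigenvalues of H: -11.5311, -3.4689.
Both eigenvalues < 0, so H is negative definite -> x* is a strict local max.

max


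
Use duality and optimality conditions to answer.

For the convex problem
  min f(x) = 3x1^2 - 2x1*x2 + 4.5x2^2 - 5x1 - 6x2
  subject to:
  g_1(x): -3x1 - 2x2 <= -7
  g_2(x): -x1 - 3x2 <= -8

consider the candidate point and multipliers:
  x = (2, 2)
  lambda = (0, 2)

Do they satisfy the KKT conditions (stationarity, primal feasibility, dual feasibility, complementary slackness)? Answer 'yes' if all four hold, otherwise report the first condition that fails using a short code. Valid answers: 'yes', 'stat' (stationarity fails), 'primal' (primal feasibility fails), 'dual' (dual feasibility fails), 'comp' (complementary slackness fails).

Gradient of f: grad f(x) = Q x + c = (3, 8)
Constraint values g_i(x) = a_i^T x - b_i:
  g_1((2, 2)) = -3
  g_2((2, 2)) = 0
Stationarity residual: grad f(x) + sum_i lambda_i a_i = (1, 2)
  -> stationarity FAILS
Primal feasibility (all g_i <= 0): OK
Dual feasibility (all lambda_i >= 0): OK
Complementary slackness (lambda_i * g_i(x) = 0 for all i): OK

Verdict: the first failing condition is stationarity -> stat.

stat


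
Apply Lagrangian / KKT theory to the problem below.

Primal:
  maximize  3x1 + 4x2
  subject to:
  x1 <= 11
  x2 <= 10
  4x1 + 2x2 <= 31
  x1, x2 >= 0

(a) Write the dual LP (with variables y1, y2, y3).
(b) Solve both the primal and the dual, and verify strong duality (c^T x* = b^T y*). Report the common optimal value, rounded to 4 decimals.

The standard primal-dual pair for 'max c^T x s.t. A x <= b, x >= 0' is:
  Dual:  min b^T y  s.t.  A^T y >= c,  y >= 0.

So the dual LP is:
  minimize  11y1 + 10y2 + 31y3
  subject to:
    y1 + 4y3 >= 3
    y2 + 2y3 >= 4
    y1, y2, y3 >= 0

Solving the primal: x* = (2.75, 10).
  primal value c^T x* = 48.25.
Solving the dual: y* = (0, 2.5, 0.75).
  dual value b^T y* = 48.25.
Strong duality: c^T x* = b^T y*. Confirmed.

48.25


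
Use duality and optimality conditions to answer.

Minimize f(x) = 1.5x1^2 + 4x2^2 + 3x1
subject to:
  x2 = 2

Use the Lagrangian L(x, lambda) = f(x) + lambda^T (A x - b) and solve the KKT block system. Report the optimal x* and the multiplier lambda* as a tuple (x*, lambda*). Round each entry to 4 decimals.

Form the Lagrangian:
  L(x, lambda) = (1/2) x^T Q x + c^T x + lambda^T (A x - b)
Stationarity (grad_x L = 0): Q x + c + A^T lambda = 0.
Primal feasibility: A x = b.

This gives the KKT block system:
  [ Q   A^T ] [ x     ]   [-c ]
  [ A    0  ] [ lambda ] = [ b ]

Solving the linear system:
  x*      = (-1, 2)
  lambda* = (-16)
  f(x*)   = 14.5

x* = (-1, 2), lambda* = (-16)


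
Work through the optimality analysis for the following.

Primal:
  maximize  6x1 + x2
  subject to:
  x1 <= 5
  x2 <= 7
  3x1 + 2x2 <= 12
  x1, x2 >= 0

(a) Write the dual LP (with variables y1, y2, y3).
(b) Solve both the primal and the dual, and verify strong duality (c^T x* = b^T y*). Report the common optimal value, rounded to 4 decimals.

The standard primal-dual pair for 'max c^T x s.t. A x <= b, x >= 0' is:
  Dual:  min b^T y  s.t.  A^T y >= c,  y >= 0.

So the dual LP is:
  minimize  5y1 + 7y2 + 12y3
  subject to:
    y1 + 3y3 >= 6
    y2 + 2y3 >= 1
    y1, y2, y3 >= 0

Solving the primal: x* = (4, 0).
  primal value c^T x* = 24.
Solving the dual: y* = (0, 0, 2).
  dual value b^T y* = 24.
Strong duality: c^T x* = b^T y*. Confirmed.

24


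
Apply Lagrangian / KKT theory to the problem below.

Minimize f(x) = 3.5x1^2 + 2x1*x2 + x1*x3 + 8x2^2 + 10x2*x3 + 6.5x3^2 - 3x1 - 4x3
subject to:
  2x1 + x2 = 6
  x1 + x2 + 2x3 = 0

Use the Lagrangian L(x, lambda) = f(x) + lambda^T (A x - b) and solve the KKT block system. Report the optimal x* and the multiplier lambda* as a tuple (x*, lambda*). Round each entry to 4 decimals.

Form the Lagrangian:
  L(x, lambda) = (1/2) x^T Q x + c^T x + lambda^T (A x - b)
Stationarity (grad_x L = 0): Q x + c + A^T lambda = 0.
Primal feasibility: A x = b.

This gives the KKT block system:
  [ Q   A^T ] [ x     ]   [-c ]
  [ A    0  ] [ lambda ] = [ b ]

Solving the linear system:
  x*      = (2.4868, 1.0265, -1.7566)
  lambda* = (-10.873, 7.0423)
  f(x*)   = 32.4021

x* = (2.4868, 1.0265, -1.7566), lambda* = (-10.873, 7.0423)


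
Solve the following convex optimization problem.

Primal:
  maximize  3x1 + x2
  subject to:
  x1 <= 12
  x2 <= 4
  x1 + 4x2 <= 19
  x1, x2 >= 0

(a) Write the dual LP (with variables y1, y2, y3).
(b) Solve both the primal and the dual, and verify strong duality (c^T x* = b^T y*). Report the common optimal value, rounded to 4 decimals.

The standard primal-dual pair for 'max c^T x s.t. A x <= b, x >= 0' is:
  Dual:  min b^T y  s.t.  A^T y >= c,  y >= 0.

So the dual LP is:
  minimize  12y1 + 4y2 + 19y3
  subject to:
    y1 + y3 >= 3
    y2 + 4y3 >= 1
    y1, y2, y3 >= 0

Solving the primal: x* = (12, 1.75).
  primal value c^T x* = 37.75.
Solving the dual: y* = (2.75, 0, 0.25).
  dual value b^T y* = 37.75.
Strong duality: c^T x* = b^T y*. Confirmed.

37.75


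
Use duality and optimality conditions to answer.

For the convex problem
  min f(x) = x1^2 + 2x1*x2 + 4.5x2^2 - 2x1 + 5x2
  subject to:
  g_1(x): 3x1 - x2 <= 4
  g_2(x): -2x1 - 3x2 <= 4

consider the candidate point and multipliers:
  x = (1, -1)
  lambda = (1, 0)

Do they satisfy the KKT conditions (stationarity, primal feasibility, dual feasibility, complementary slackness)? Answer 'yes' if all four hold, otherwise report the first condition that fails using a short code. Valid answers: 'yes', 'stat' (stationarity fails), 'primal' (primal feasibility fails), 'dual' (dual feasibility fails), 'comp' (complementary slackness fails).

Gradient of f: grad f(x) = Q x + c = (-2, -2)
Constraint values g_i(x) = a_i^T x - b_i:
  g_1((1, -1)) = 0
  g_2((1, -1)) = -3
Stationarity residual: grad f(x) + sum_i lambda_i a_i = (1, -3)
  -> stationarity FAILS
Primal feasibility (all g_i <= 0): OK
Dual feasibility (all lambda_i >= 0): OK
Complementary slackness (lambda_i * g_i(x) = 0 for all i): OK

Verdict: the first failing condition is stationarity -> stat.

stat


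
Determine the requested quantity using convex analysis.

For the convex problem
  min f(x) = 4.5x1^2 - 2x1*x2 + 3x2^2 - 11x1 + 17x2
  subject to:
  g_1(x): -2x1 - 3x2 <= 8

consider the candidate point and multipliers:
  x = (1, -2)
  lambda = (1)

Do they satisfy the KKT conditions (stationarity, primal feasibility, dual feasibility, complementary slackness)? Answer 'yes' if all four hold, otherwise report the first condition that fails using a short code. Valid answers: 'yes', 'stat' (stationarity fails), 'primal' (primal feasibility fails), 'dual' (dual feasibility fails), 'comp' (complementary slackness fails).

Gradient of f: grad f(x) = Q x + c = (2, 3)
Constraint values g_i(x) = a_i^T x - b_i:
  g_1((1, -2)) = -4
Stationarity residual: grad f(x) + sum_i lambda_i a_i = (0, 0)
  -> stationarity OK
Primal feasibility (all g_i <= 0): OK
Dual feasibility (all lambda_i >= 0): OK
Complementary slackness (lambda_i * g_i(x) = 0 for all i): FAILS

Verdict: the first failing condition is complementary_slackness -> comp.

comp


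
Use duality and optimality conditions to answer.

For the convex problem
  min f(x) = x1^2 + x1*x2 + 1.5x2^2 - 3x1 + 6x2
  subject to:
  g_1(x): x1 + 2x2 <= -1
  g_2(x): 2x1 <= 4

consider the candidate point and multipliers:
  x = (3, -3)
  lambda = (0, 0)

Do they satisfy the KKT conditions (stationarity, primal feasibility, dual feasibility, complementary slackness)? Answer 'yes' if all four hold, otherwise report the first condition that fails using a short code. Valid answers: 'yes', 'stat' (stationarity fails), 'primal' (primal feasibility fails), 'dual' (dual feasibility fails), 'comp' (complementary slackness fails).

Gradient of f: grad f(x) = Q x + c = (0, 0)
Constraint values g_i(x) = a_i^T x - b_i:
  g_1((3, -3)) = -2
  g_2((3, -3)) = 2
Stationarity residual: grad f(x) + sum_i lambda_i a_i = (0, 0)
  -> stationarity OK
Primal feasibility (all g_i <= 0): FAILS
Dual feasibility (all lambda_i >= 0): OK
Complementary slackness (lambda_i * g_i(x) = 0 for all i): OK

Verdict: the first failing condition is primal_feasibility -> primal.

primal


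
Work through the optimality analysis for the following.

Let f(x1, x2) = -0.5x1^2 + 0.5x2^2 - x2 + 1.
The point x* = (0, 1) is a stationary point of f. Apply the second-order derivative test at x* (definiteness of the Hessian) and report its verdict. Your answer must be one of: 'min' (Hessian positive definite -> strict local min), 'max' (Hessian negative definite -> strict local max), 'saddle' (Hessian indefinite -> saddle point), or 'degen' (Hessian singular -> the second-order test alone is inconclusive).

Compute the Hessian H = grad^2 f:
  H = [[-1, 0], [0, 1]]
Verify stationarity: grad f(x*) = H x* + g = (0, 0).
Eigenvalues of H: -1, 1.
Eigenvalues have mixed signs, so H is indefinite -> x* is a saddle point.

saddle


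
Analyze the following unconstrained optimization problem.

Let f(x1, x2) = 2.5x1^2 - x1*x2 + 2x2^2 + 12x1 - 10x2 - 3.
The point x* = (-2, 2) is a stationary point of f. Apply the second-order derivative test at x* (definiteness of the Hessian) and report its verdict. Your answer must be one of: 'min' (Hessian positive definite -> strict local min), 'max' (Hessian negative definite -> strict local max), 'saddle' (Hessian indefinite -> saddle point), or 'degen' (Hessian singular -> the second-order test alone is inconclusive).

Compute the Hessian H = grad^2 f:
  H = [[5, -1], [-1, 4]]
Verify stationarity: grad f(x*) = H x* + g = (0, 0).
Eigenvalues of H: 3.382, 5.618.
Both eigenvalues > 0, so H is positive definite -> x* is a strict local min.

min


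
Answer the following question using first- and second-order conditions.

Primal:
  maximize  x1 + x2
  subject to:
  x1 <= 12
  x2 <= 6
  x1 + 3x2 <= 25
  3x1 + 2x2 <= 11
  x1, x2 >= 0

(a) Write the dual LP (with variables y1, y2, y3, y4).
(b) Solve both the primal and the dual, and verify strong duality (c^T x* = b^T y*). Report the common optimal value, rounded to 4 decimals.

The standard primal-dual pair for 'max c^T x s.t. A x <= b, x >= 0' is:
  Dual:  min b^T y  s.t.  A^T y >= c,  y >= 0.

So the dual LP is:
  minimize  12y1 + 6y2 + 25y3 + 11y4
  subject to:
    y1 + y3 + 3y4 >= 1
    y2 + 3y3 + 2y4 >= 1
    y1, y2, y3, y4 >= 0

Solving the primal: x* = (0, 5.5).
  primal value c^T x* = 5.5.
Solving the dual: y* = (0, 0, 0, 0.5).
  dual value b^T y* = 5.5.
Strong duality: c^T x* = b^T y*. Confirmed.

5.5


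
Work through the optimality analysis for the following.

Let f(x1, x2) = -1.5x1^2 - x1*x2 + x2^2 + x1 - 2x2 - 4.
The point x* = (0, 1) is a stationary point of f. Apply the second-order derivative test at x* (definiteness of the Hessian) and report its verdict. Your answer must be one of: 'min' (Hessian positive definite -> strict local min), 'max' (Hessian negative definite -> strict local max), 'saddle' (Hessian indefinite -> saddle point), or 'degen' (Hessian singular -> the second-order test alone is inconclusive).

Compute the Hessian H = grad^2 f:
  H = [[-3, -1], [-1, 2]]
Verify stationarity: grad f(x*) = H x* + g = (0, 0).
Eigenvalues of H: -3.1926, 2.1926.
Eigenvalues have mixed signs, so H is indefinite -> x* is a saddle point.

saddle


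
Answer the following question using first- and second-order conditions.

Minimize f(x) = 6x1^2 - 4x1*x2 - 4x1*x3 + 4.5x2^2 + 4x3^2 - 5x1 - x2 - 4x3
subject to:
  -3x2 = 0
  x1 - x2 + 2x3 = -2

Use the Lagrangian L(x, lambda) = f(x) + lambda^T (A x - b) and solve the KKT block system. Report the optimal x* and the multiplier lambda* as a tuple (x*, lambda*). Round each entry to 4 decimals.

Form the Lagrangian:
  L(x, lambda) = (1/2) x^T Q x + c^T x + lambda^T (A x - b)
Stationarity (grad_x L = 0): Q x + c + A^T lambda = 0.
Primal feasibility: A x = b.

This gives the KKT block system:
  [ Q   A^T ] [ x     ]   [-c ]
  [ A    0  ] [ lambda ] = [ b ]

Solving the linear system:
  x*      = (-0.2778, 0, -0.8611)
  lambda* = (-1.5926, 4.8889)
  f(x*)   = 7.3056

x* = (-0.2778, 0, -0.8611), lambda* = (-1.5926, 4.8889)


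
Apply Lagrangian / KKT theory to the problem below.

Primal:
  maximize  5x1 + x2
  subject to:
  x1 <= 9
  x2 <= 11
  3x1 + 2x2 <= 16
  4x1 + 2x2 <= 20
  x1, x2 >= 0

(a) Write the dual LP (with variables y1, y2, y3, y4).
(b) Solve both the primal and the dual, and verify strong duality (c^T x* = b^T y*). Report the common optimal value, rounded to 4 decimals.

The standard primal-dual pair for 'max c^T x s.t. A x <= b, x >= 0' is:
  Dual:  min b^T y  s.t.  A^T y >= c,  y >= 0.

So the dual LP is:
  minimize  9y1 + 11y2 + 16y3 + 20y4
  subject to:
    y1 + 3y3 + 4y4 >= 5
    y2 + 2y3 + 2y4 >= 1
    y1, y2, y3, y4 >= 0

Solving the primal: x* = (5, 0).
  primal value c^T x* = 25.
Solving the dual: y* = (0, 0, 0, 1.25).
  dual value b^T y* = 25.
Strong duality: c^T x* = b^T y*. Confirmed.

25


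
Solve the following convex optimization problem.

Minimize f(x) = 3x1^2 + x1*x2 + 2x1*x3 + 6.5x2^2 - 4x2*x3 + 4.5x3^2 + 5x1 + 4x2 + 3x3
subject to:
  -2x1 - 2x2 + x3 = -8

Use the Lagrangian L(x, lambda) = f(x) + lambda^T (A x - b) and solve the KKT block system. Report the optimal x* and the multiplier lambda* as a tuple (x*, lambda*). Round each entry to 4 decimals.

Form the Lagrangian:
  L(x, lambda) = (1/2) x^T Q x + c^T x + lambda^T (A x - b)
Stationarity (grad_x L = 0): Q x + c + A^T lambda = 0.
Primal feasibility: A x = b.

This gives the KKT block system:
  [ Q   A^T ] [ x     ]   [-c ]
  [ A    0  ] [ lambda ] = [ b ]

Solving the linear system:
  x*      = (2.7647, 0.3262, -1.8182)
  lambda* = (9.139)
  f(x*)   = 41.393

x* = (2.7647, 0.3262, -1.8182), lambda* = (9.139)


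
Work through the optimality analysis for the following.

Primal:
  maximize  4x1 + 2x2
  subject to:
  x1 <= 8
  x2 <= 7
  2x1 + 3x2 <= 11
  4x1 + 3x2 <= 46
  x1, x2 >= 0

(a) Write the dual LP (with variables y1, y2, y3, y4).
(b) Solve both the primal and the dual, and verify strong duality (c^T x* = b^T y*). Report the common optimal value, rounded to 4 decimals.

The standard primal-dual pair for 'max c^T x s.t. A x <= b, x >= 0' is:
  Dual:  min b^T y  s.t.  A^T y >= c,  y >= 0.

So the dual LP is:
  minimize  8y1 + 7y2 + 11y3 + 46y4
  subject to:
    y1 + 2y3 + 4y4 >= 4
    y2 + 3y3 + 3y4 >= 2
    y1, y2, y3, y4 >= 0

Solving the primal: x* = (5.5, 0).
  primal value c^T x* = 22.
Solving the dual: y* = (0, 0, 2, 0).
  dual value b^T y* = 22.
Strong duality: c^T x* = b^T y*. Confirmed.

22


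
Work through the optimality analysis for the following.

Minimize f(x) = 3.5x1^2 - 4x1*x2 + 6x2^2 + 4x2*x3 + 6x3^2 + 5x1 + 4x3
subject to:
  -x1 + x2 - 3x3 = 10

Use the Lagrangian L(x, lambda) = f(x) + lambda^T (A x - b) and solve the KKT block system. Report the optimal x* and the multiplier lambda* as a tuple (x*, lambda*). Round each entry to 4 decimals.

Form the Lagrangian:
  L(x, lambda) = (1/2) x^T Q x + c^T x + lambda^T (A x - b)
Stationarity (grad_x L = 0): Q x + c + A^T lambda = 0.
Primal feasibility: A x = b.

This gives the KKT block system:
  [ Q   A^T ] [ x     ]   [-c ]
  [ A    0  ] [ lambda ] = [ b ]

Solving the linear system:
  x*      = (-1.16, 1.1, -2.58)
  lambda* = (-7.52)
  f(x*)   = 29.54

x* = (-1.16, 1.1, -2.58), lambda* = (-7.52)


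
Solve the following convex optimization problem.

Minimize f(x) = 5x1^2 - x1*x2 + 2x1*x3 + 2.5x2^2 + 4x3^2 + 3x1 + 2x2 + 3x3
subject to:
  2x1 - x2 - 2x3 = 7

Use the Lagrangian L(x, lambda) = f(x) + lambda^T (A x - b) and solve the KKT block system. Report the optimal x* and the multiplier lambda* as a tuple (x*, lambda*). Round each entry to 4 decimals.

Form the Lagrangian:
  L(x, lambda) = (1/2) x^T Q x + c^T x + lambda^T (A x - b)
Stationarity (grad_x L = 0): Q x + c + A^T lambda = 0.
Primal feasibility: A x = b.

This gives the KKT block system:
  [ Q   A^T ] [ x     ]   [-c ]
  [ A    0  ] [ lambda ] = [ b ]

Solving the linear system:
  x*      = (0.9831, -1.2288, -1.9025)
  lambda* = (-5.1271)
  f(x*)   = 15.3369

x* = (0.9831, -1.2288, -1.9025), lambda* = (-5.1271)
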